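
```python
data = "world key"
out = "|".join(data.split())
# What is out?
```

Trace (tracking out):
data = 'world key'  # -> data = 'world key'
out = '|'.join(data.split())  # -> out = 'world|key'

Answer: 'world|key'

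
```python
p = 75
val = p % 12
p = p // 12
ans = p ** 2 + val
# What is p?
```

Answer: 6

Derivation:
Trace (tracking p):
p = 75  # -> p = 75
val = p % 12  # -> val = 3
p = p // 12  # -> p = 6
ans = p ** 2 + val  # -> ans = 39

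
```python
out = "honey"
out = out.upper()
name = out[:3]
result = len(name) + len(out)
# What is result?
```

Answer: 8

Derivation:
Trace (tracking result):
out = 'honey'  # -> out = 'honey'
out = out.upper()  # -> out = 'HONEY'
name = out[:3]  # -> name = 'HON'
result = len(name) + len(out)  # -> result = 8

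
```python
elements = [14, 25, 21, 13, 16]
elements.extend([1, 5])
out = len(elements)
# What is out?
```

Trace (tracking out):
elements = [14, 25, 21, 13, 16]  # -> elements = [14, 25, 21, 13, 16]
elements.extend([1, 5])  # -> elements = [14, 25, 21, 13, 16, 1, 5]
out = len(elements)  # -> out = 7

Answer: 7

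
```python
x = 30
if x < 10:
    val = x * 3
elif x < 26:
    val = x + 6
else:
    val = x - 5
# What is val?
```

Trace (tracking val):
x = 30  # -> x = 30
if x < 10:  # condition is False
elif x < 26:  # condition is False
else:
    val = x - 5  # -> val = 25

Answer: 25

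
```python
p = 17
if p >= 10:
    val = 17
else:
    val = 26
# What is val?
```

Answer: 17

Derivation:
Trace (tracking val):
p = 17  # -> p = 17
if p >= 10:  # condition is True
    val = 17  # -> val = 17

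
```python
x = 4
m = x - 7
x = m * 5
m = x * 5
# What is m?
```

Trace (tracking m):
x = 4  # -> x = 4
m = x - 7  # -> m = -3
x = m * 5  # -> x = -15
m = x * 5  # -> m = -75

Answer: -75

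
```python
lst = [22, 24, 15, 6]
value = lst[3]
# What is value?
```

Answer: 6

Derivation:
Trace (tracking value):
lst = [22, 24, 15, 6]  # -> lst = [22, 24, 15, 6]
value = lst[3]  # -> value = 6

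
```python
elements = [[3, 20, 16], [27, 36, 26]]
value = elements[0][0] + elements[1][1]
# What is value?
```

Trace (tracking value):
elements = [[3, 20, 16], [27, 36, 26]]  # -> elements = [[3, 20, 16], [27, 36, 26]]
value = elements[0][0] + elements[1][1]  # -> value = 39

Answer: 39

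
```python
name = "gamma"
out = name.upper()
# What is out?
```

Answer: 'GAMMA'

Derivation:
Trace (tracking out):
name = 'gamma'  # -> name = 'gamma'
out = name.upper()  # -> out = 'GAMMA'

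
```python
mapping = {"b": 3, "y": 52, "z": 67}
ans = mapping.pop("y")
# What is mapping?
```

Trace (tracking mapping):
mapping = {'b': 3, 'y': 52, 'z': 67}  # -> mapping = {'b': 3, 'y': 52, 'z': 67}
ans = mapping.pop('y')  # -> ans = 52

Answer: {'b': 3, 'z': 67}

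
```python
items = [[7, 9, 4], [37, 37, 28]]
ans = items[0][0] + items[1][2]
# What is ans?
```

Trace (tracking ans):
items = [[7, 9, 4], [37, 37, 28]]  # -> items = [[7, 9, 4], [37, 37, 28]]
ans = items[0][0] + items[1][2]  # -> ans = 35

Answer: 35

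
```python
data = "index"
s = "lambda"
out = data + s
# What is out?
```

Answer: 'indexlambda'

Derivation:
Trace (tracking out):
data = 'index'  # -> data = 'index'
s = 'lambda'  # -> s = 'lambda'
out = data + s  # -> out = 'indexlambda'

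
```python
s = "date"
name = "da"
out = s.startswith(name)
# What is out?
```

Answer: True

Derivation:
Trace (tracking out):
s = 'date'  # -> s = 'date'
name = 'da'  # -> name = 'da'
out = s.startswith(name)  # -> out = True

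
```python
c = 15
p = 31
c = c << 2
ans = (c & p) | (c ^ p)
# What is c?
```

Trace (tracking c):
c = 15  # -> c = 15
p = 31  # -> p = 31
c = c << 2  # -> c = 60
ans = c & p | c ^ p  # -> ans = 63

Answer: 60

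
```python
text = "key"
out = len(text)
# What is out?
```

Answer: 3

Derivation:
Trace (tracking out):
text = 'key'  # -> text = 'key'
out = len(text)  # -> out = 3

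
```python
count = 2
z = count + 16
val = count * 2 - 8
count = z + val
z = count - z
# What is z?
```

Trace (tracking z):
count = 2  # -> count = 2
z = count + 16  # -> z = 18
val = count * 2 - 8  # -> val = -4
count = z + val  # -> count = 14
z = count - z  # -> z = -4

Answer: -4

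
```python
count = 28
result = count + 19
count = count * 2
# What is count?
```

Trace (tracking count):
count = 28  # -> count = 28
result = count + 19  # -> result = 47
count = count * 2  # -> count = 56

Answer: 56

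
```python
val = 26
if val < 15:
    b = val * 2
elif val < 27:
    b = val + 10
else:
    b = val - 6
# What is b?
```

Answer: 36

Derivation:
Trace (tracking b):
val = 26  # -> val = 26
if val < 15:  # condition is False
elif val < 27:  # condition is True
    b = val + 10  # -> b = 36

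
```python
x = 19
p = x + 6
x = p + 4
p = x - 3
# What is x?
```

Answer: 29

Derivation:
Trace (tracking x):
x = 19  # -> x = 19
p = x + 6  # -> p = 25
x = p + 4  # -> x = 29
p = x - 3  # -> p = 26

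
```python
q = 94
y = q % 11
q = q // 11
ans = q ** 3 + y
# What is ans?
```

Trace (tracking ans):
q = 94  # -> q = 94
y = q % 11  # -> y = 6
q = q // 11  # -> q = 8
ans = q ** 3 + y  # -> ans = 518

Answer: 518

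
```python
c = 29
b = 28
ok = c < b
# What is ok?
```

Trace (tracking ok):
c = 29  # -> c = 29
b = 28  # -> b = 28
ok = c < b  # -> ok = False

Answer: False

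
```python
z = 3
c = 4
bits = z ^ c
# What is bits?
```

Answer: 7

Derivation:
Trace (tracking bits):
z = 3  # -> z = 3
c = 4  # -> c = 4
bits = z ^ c  # -> bits = 7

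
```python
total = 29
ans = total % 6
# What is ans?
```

Trace (tracking ans):
total = 29  # -> total = 29
ans = total % 6  # -> ans = 5

Answer: 5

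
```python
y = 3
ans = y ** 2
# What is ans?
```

Answer: 9

Derivation:
Trace (tracking ans):
y = 3  # -> y = 3
ans = y ** 2  # -> ans = 9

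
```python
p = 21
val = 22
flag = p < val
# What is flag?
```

Trace (tracking flag):
p = 21  # -> p = 21
val = 22  # -> val = 22
flag = p < val  # -> flag = True

Answer: True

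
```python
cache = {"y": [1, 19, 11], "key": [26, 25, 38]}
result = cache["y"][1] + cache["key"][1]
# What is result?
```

Trace (tracking result):
cache = {'y': [1, 19, 11], 'key': [26, 25, 38]}  # -> cache = {'y': [1, 19, 11], 'key': [26, 25, 38]}
result = cache['y'][1] + cache['key'][1]  # -> result = 44

Answer: 44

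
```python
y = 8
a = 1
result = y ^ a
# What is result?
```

Answer: 9

Derivation:
Trace (tracking result):
y = 8  # -> y = 8
a = 1  # -> a = 1
result = y ^ a  # -> result = 9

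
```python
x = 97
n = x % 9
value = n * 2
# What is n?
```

Answer: 7

Derivation:
Trace (tracking n):
x = 97  # -> x = 97
n = x % 9  # -> n = 7
value = n * 2  # -> value = 14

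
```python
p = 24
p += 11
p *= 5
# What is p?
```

Trace (tracking p):
p = 24  # -> p = 24
p += 11  # -> p = 35
p *= 5  # -> p = 175

Answer: 175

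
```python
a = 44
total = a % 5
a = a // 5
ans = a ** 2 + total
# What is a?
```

Answer: 8

Derivation:
Trace (tracking a):
a = 44  # -> a = 44
total = a % 5  # -> total = 4
a = a // 5  # -> a = 8
ans = a ** 2 + total  # -> ans = 68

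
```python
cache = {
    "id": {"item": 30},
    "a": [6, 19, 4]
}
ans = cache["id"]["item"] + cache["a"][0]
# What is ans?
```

Answer: 36

Derivation:
Trace (tracking ans):
cache = {'id': {'item': 30}, 'a': [6, 19, 4]}  # -> cache = {'id': {'item': 30}, 'a': [6, 19, 4]}
ans = cache['id']['item'] + cache['a'][0]  # -> ans = 36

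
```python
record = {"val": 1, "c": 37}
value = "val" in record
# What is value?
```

Answer: True

Derivation:
Trace (tracking value):
record = {'val': 1, 'c': 37}  # -> record = {'val': 1, 'c': 37}
value = 'val' in record  # -> value = True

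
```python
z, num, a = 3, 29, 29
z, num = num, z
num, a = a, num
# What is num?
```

Answer: 29

Derivation:
Trace (tracking num):
z, num, a = (3, 29, 29)  # -> z = 3, num = 29, a = 29
z, num = (num, z)  # -> z = 29, num = 3
num, a = (a, num)  # -> num = 29, a = 3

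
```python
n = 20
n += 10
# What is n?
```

Answer: 30

Derivation:
Trace (tracking n):
n = 20  # -> n = 20
n += 10  # -> n = 30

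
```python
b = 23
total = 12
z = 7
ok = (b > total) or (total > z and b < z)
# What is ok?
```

Answer: True

Derivation:
Trace (tracking ok):
b = 23  # -> b = 23
total = 12  # -> total = 12
z = 7  # -> z = 7
ok = b > total or (total > z and b < z)  # -> ok = True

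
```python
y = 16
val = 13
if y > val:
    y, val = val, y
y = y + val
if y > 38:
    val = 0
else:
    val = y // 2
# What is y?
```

Answer: 29

Derivation:
Trace (tracking y):
y = 16  # -> y = 16
val = 13  # -> val = 13
if y > val:  # condition is True
    y, val = (val, y)  # -> y = 13, val = 16
y = y + val  # -> y = 29
if y > 38:  # condition is False
else:
    val = y // 2  # -> val = 14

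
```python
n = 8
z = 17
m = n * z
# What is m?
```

Answer: 136

Derivation:
Trace (tracking m):
n = 8  # -> n = 8
z = 17  # -> z = 17
m = n * z  # -> m = 136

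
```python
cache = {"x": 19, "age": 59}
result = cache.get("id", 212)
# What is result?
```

Trace (tracking result):
cache = {'x': 19, 'age': 59}  # -> cache = {'x': 19, 'age': 59}
result = cache.get('id', 212)  # -> result = 212

Answer: 212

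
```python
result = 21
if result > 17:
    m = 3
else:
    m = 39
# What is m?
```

Trace (tracking m):
result = 21  # -> result = 21
if result > 17:  # condition is True
    m = 3  # -> m = 3

Answer: 3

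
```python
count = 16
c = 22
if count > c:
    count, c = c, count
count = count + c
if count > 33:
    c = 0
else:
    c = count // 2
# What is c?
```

Answer: 0

Derivation:
Trace (tracking c):
count = 16  # -> count = 16
c = 22  # -> c = 22
if count > c:  # condition is False
count = count + c  # -> count = 38
if count > 33:  # condition is True
    c = 0  # -> c = 0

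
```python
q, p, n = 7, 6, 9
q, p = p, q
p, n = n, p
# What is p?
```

Trace (tracking p):
q, p, n = (7, 6, 9)  # -> q = 7, p = 6, n = 9
q, p = (p, q)  # -> q = 6, p = 7
p, n = (n, p)  # -> p = 9, n = 7

Answer: 9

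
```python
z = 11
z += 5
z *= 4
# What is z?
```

Trace (tracking z):
z = 11  # -> z = 11
z += 5  # -> z = 16
z *= 4  # -> z = 64

Answer: 64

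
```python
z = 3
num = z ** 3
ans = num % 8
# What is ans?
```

Trace (tracking ans):
z = 3  # -> z = 3
num = z ** 3  # -> num = 27
ans = num % 8  # -> ans = 3

Answer: 3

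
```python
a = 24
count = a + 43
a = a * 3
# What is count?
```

Trace (tracking count):
a = 24  # -> a = 24
count = a + 43  # -> count = 67
a = a * 3  # -> a = 72

Answer: 67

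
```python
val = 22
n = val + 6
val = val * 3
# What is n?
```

Trace (tracking n):
val = 22  # -> val = 22
n = val + 6  # -> n = 28
val = val * 3  # -> val = 66

Answer: 28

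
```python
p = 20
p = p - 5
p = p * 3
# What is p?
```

Trace (tracking p):
p = 20  # -> p = 20
p = p - 5  # -> p = 15
p = p * 3  # -> p = 45

Answer: 45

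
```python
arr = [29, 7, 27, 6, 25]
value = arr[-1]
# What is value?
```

Answer: 25

Derivation:
Trace (tracking value):
arr = [29, 7, 27, 6, 25]  # -> arr = [29, 7, 27, 6, 25]
value = arr[-1]  # -> value = 25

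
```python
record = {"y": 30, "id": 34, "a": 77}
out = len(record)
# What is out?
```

Answer: 3

Derivation:
Trace (tracking out):
record = {'y': 30, 'id': 34, 'a': 77}  # -> record = {'y': 30, 'id': 34, 'a': 77}
out = len(record)  # -> out = 3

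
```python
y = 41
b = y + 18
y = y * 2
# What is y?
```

Answer: 82

Derivation:
Trace (tracking y):
y = 41  # -> y = 41
b = y + 18  # -> b = 59
y = y * 2  # -> y = 82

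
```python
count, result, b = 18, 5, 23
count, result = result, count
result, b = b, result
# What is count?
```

Answer: 5

Derivation:
Trace (tracking count):
count, result, b = (18, 5, 23)  # -> count = 18, result = 5, b = 23
count, result = (result, count)  # -> count = 5, result = 18
result, b = (b, result)  # -> result = 23, b = 18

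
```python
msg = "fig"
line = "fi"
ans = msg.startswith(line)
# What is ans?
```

Answer: True

Derivation:
Trace (tracking ans):
msg = 'fig'  # -> msg = 'fig'
line = 'fi'  # -> line = 'fi'
ans = msg.startswith(line)  # -> ans = True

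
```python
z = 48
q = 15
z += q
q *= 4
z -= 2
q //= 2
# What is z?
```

Trace (tracking z):
z = 48  # -> z = 48
q = 15  # -> q = 15
z += q  # -> z = 63
q *= 4  # -> q = 60
z -= 2  # -> z = 61
q //= 2  # -> q = 30

Answer: 61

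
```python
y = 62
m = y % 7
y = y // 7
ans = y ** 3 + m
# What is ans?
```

Trace (tracking ans):
y = 62  # -> y = 62
m = y % 7  # -> m = 6
y = y // 7  # -> y = 8
ans = y ** 3 + m  # -> ans = 518

Answer: 518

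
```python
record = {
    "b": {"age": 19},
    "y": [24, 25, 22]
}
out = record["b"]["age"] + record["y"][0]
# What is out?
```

Trace (tracking out):
record = {'b': {'age': 19}, 'y': [24, 25, 22]}  # -> record = {'b': {'age': 19}, 'y': [24, 25, 22]}
out = record['b']['age'] + record['y'][0]  # -> out = 43

Answer: 43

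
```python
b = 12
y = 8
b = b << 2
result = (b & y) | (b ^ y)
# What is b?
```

Answer: 48

Derivation:
Trace (tracking b):
b = 12  # -> b = 12
y = 8  # -> y = 8
b = b << 2  # -> b = 48
result = b & y | b ^ y  # -> result = 56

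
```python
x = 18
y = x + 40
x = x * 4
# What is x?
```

Answer: 72

Derivation:
Trace (tracking x):
x = 18  # -> x = 18
y = x + 40  # -> y = 58
x = x * 4  # -> x = 72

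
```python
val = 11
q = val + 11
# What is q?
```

Trace (tracking q):
val = 11  # -> val = 11
q = val + 11  # -> q = 22

Answer: 22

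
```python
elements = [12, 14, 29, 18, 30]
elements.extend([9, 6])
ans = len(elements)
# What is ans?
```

Answer: 7

Derivation:
Trace (tracking ans):
elements = [12, 14, 29, 18, 30]  # -> elements = [12, 14, 29, 18, 30]
elements.extend([9, 6])  # -> elements = [12, 14, 29, 18, 30, 9, 6]
ans = len(elements)  # -> ans = 7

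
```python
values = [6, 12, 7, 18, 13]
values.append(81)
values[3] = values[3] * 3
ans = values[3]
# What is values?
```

Trace (tracking values):
values = [6, 12, 7, 18, 13]  # -> values = [6, 12, 7, 18, 13]
values.append(81)  # -> values = [6, 12, 7, 18, 13, 81]
values[3] = values[3] * 3  # -> values = [6, 12, 7, 54, 13, 81]
ans = values[3]  # -> ans = 54

Answer: [6, 12, 7, 54, 13, 81]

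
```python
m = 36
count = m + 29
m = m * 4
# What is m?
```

Answer: 144

Derivation:
Trace (tracking m):
m = 36  # -> m = 36
count = m + 29  # -> count = 65
m = m * 4  # -> m = 144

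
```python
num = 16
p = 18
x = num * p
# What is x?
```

Trace (tracking x):
num = 16  # -> num = 16
p = 18  # -> p = 18
x = num * p  # -> x = 288

Answer: 288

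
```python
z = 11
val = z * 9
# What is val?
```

Answer: 99

Derivation:
Trace (tracking val):
z = 11  # -> z = 11
val = z * 9  # -> val = 99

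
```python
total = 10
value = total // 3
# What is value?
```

Answer: 3

Derivation:
Trace (tracking value):
total = 10  # -> total = 10
value = total // 3  # -> value = 3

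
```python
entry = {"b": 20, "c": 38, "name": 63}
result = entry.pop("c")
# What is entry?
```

Answer: {'b': 20, 'name': 63}

Derivation:
Trace (tracking entry):
entry = {'b': 20, 'c': 38, 'name': 63}  # -> entry = {'b': 20, 'c': 38, 'name': 63}
result = entry.pop('c')  # -> result = 38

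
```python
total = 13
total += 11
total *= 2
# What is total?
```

Trace (tracking total):
total = 13  # -> total = 13
total += 11  # -> total = 24
total *= 2  # -> total = 48

Answer: 48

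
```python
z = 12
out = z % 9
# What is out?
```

Trace (tracking out):
z = 12  # -> z = 12
out = z % 9  # -> out = 3

Answer: 3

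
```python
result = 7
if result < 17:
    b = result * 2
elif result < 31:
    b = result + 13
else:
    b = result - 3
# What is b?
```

Answer: 14

Derivation:
Trace (tracking b):
result = 7  # -> result = 7
if result < 17:  # condition is True
    b = result * 2  # -> b = 14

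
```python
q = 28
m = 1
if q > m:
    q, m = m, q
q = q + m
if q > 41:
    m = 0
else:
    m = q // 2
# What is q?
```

Trace (tracking q):
q = 28  # -> q = 28
m = 1  # -> m = 1
if q > m:  # condition is True
    q, m = (m, q)  # -> q = 1, m = 28
q = q + m  # -> q = 29
if q > 41:  # condition is False
else:
    m = q // 2  # -> m = 14

Answer: 29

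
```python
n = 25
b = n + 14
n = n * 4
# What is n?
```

Trace (tracking n):
n = 25  # -> n = 25
b = n + 14  # -> b = 39
n = n * 4  # -> n = 100

Answer: 100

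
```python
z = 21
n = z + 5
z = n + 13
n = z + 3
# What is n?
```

Answer: 42

Derivation:
Trace (tracking n):
z = 21  # -> z = 21
n = z + 5  # -> n = 26
z = n + 13  # -> z = 39
n = z + 3  # -> n = 42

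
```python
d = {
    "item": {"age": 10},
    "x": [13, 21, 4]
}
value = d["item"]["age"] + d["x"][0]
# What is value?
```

Trace (tracking value):
d = {'item': {'age': 10}, 'x': [13, 21, 4]}  # -> d = {'item': {'age': 10}, 'x': [13, 21, 4]}
value = d['item']['age'] + d['x'][0]  # -> value = 23

Answer: 23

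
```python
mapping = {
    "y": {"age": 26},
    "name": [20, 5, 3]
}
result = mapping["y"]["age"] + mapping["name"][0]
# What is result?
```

Trace (tracking result):
mapping = {'y': {'age': 26}, 'name': [20, 5, 3]}  # -> mapping = {'y': {'age': 26}, 'name': [20, 5, 3]}
result = mapping['y']['age'] + mapping['name'][0]  # -> result = 46

Answer: 46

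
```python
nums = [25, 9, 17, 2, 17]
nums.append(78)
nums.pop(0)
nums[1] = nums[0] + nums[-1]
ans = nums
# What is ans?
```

Trace (tracking ans):
nums = [25, 9, 17, 2, 17]  # -> nums = [25, 9, 17, 2, 17]
nums.append(78)  # -> nums = [25, 9, 17, 2, 17, 78]
nums.pop(0)  # -> nums = [9, 17, 2, 17, 78]
nums[1] = nums[0] + nums[-1]  # -> nums = [9, 87, 2, 17, 78]
ans = nums  # -> ans = [9, 87, 2, 17, 78]

Answer: [9, 87, 2, 17, 78]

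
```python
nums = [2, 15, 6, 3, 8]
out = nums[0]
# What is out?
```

Answer: 2

Derivation:
Trace (tracking out):
nums = [2, 15, 6, 3, 8]  # -> nums = [2, 15, 6, 3, 8]
out = nums[0]  # -> out = 2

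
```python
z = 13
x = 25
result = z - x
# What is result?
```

Answer: -12

Derivation:
Trace (tracking result):
z = 13  # -> z = 13
x = 25  # -> x = 25
result = z - x  # -> result = -12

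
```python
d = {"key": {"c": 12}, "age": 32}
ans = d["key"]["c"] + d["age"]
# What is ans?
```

Trace (tracking ans):
d = {'key': {'c': 12}, 'age': 32}  # -> d = {'key': {'c': 12}, 'age': 32}
ans = d['key']['c'] + d['age']  # -> ans = 44

Answer: 44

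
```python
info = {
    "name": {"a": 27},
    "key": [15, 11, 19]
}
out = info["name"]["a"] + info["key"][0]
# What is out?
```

Trace (tracking out):
info = {'name': {'a': 27}, 'key': [15, 11, 19]}  # -> info = {'name': {'a': 27}, 'key': [15, 11, 19]}
out = info['name']['a'] + info['key'][0]  # -> out = 42

Answer: 42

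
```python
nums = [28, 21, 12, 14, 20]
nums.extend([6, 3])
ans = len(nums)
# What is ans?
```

Answer: 7

Derivation:
Trace (tracking ans):
nums = [28, 21, 12, 14, 20]  # -> nums = [28, 21, 12, 14, 20]
nums.extend([6, 3])  # -> nums = [28, 21, 12, 14, 20, 6, 3]
ans = len(nums)  # -> ans = 7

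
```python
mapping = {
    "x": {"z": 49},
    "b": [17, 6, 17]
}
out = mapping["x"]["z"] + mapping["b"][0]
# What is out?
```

Answer: 66

Derivation:
Trace (tracking out):
mapping = {'x': {'z': 49}, 'b': [17, 6, 17]}  # -> mapping = {'x': {'z': 49}, 'b': [17, 6, 17]}
out = mapping['x']['z'] + mapping['b'][0]  # -> out = 66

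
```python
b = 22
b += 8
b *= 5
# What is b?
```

Trace (tracking b):
b = 22  # -> b = 22
b += 8  # -> b = 30
b *= 5  # -> b = 150

Answer: 150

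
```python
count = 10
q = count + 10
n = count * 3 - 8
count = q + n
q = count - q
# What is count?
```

Trace (tracking count):
count = 10  # -> count = 10
q = count + 10  # -> q = 20
n = count * 3 - 8  # -> n = 22
count = q + n  # -> count = 42
q = count - q  # -> q = 22

Answer: 42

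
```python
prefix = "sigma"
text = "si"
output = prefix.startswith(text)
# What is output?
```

Trace (tracking output):
prefix = 'sigma'  # -> prefix = 'sigma'
text = 'si'  # -> text = 'si'
output = prefix.startswith(text)  # -> output = True

Answer: True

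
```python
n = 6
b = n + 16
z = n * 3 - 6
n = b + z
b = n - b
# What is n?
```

Answer: 34

Derivation:
Trace (tracking n):
n = 6  # -> n = 6
b = n + 16  # -> b = 22
z = n * 3 - 6  # -> z = 12
n = b + z  # -> n = 34
b = n - b  # -> b = 12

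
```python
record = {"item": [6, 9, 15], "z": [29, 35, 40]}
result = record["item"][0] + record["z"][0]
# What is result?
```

Trace (tracking result):
record = {'item': [6, 9, 15], 'z': [29, 35, 40]}  # -> record = {'item': [6, 9, 15], 'z': [29, 35, 40]}
result = record['item'][0] + record['z'][0]  # -> result = 35

Answer: 35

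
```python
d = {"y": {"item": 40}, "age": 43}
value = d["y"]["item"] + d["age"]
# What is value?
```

Answer: 83

Derivation:
Trace (tracking value):
d = {'y': {'item': 40}, 'age': 43}  # -> d = {'y': {'item': 40}, 'age': 43}
value = d['y']['item'] + d['age']  # -> value = 83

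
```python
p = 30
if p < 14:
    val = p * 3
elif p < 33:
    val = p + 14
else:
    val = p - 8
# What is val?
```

Answer: 44

Derivation:
Trace (tracking val):
p = 30  # -> p = 30
if p < 14:  # condition is False
elif p < 33:  # condition is True
    val = p + 14  # -> val = 44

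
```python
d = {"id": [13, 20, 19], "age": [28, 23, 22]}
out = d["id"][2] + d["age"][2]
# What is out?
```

Trace (tracking out):
d = {'id': [13, 20, 19], 'age': [28, 23, 22]}  # -> d = {'id': [13, 20, 19], 'age': [28, 23, 22]}
out = d['id'][2] + d['age'][2]  # -> out = 41

Answer: 41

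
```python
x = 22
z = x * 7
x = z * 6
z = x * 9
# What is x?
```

Answer: 924

Derivation:
Trace (tracking x):
x = 22  # -> x = 22
z = x * 7  # -> z = 154
x = z * 6  # -> x = 924
z = x * 9  # -> z = 8316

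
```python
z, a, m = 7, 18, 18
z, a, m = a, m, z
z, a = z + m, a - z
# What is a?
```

Answer: 0

Derivation:
Trace (tracking a):
z, a, m = (7, 18, 18)  # -> z = 7, a = 18, m = 18
z, a, m = (a, m, z)  # -> z = 18, a = 18, m = 7
z, a = (z + m, a - z)  # -> z = 25, a = 0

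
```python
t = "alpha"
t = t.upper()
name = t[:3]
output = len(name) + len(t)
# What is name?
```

Answer: 'ALP'

Derivation:
Trace (tracking name):
t = 'alpha'  # -> t = 'alpha'
t = t.upper()  # -> t = 'ALPHA'
name = t[:3]  # -> name = 'ALP'
output = len(name) + len(t)  # -> output = 8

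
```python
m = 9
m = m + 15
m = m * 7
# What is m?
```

Trace (tracking m):
m = 9  # -> m = 9
m = m + 15  # -> m = 24
m = m * 7  # -> m = 168

Answer: 168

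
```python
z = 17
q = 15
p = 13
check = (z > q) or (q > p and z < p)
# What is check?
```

Trace (tracking check):
z = 17  # -> z = 17
q = 15  # -> q = 15
p = 13  # -> p = 13
check = z > q or (q > p and z < p)  # -> check = True

Answer: True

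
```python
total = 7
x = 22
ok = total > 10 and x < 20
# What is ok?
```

Trace (tracking ok):
total = 7  # -> total = 7
x = 22  # -> x = 22
ok = total > 10 and x < 20  # -> ok = False

Answer: False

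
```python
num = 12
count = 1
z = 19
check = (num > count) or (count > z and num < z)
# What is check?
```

Answer: True

Derivation:
Trace (tracking check):
num = 12  # -> num = 12
count = 1  # -> count = 1
z = 19  # -> z = 19
check = num > count or (count > z and num < z)  # -> check = True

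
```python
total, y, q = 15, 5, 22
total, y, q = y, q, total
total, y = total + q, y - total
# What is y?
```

Trace (tracking y):
total, y, q = (15, 5, 22)  # -> total = 15, y = 5, q = 22
total, y, q = (y, q, total)  # -> total = 5, y = 22, q = 15
total, y = (total + q, y - total)  # -> total = 20, y = 17

Answer: 17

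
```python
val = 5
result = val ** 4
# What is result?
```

Answer: 625

Derivation:
Trace (tracking result):
val = 5  # -> val = 5
result = val ** 4  # -> result = 625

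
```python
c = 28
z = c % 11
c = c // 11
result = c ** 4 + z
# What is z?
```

Answer: 6

Derivation:
Trace (tracking z):
c = 28  # -> c = 28
z = c % 11  # -> z = 6
c = c // 11  # -> c = 2
result = c ** 4 + z  # -> result = 22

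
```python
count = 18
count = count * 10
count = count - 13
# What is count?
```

Trace (tracking count):
count = 18  # -> count = 18
count = count * 10  # -> count = 180
count = count - 13  # -> count = 167

Answer: 167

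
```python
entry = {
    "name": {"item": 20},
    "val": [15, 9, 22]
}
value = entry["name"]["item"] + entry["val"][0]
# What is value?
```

Trace (tracking value):
entry = {'name': {'item': 20}, 'val': [15, 9, 22]}  # -> entry = {'name': {'item': 20}, 'val': [15, 9, 22]}
value = entry['name']['item'] + entry['val'][0]  # -> value = 35

Answer: 35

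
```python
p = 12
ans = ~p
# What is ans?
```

Answer: -13

Derivation:
Trace (tracking ans):
p = 12  # -> p = 12
ans = ~p  # -> ans = -13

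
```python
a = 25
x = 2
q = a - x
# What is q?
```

Trace (tracking q):
a = 25  # -> a = 25
x = 2  # -> x = 2
q = a - x  # -> q = 23

Answer: 23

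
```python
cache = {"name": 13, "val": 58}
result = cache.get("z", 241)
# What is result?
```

Answer: 241

Derivation:
Trace (tracking result):
cache = {'name': 13, 'val': 58}  # -> cache = {'name': 13, 'val': 58}
result = cache.get('z', 241)  # -> result = 241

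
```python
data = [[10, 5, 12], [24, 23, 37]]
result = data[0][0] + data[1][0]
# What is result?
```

Answer: 34

Derivation:
Trace (tracking result):
data = [[10, 5, 12], [24, 23, 37]]  # -> data = [[10, 5, 12], [24, 23, 37]]
result = data[0][0] + data[1][0]  # -> result = 34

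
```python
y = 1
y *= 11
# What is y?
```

Trace (tracking y):
y = 1  # -> y = 1
y *= 11  # -> y = 11

Answer: 11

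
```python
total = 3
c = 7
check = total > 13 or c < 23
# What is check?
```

Answer: True

Derivation:
Trace (tracking check):
total = 3  # -> total = 3
c = 7  # -> c = 7
check = total > 13 or c < 23  # -> check = True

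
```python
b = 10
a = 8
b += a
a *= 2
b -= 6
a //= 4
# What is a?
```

Trace (tracking a):
b = 10  # -> b = 10
a = 8  # -> a = 8
b += a  # -> b = 18
a *= 2  # -> a = 16
b -= 6  # -> b = 12
a //= 4  # -> a = 4

Answer: 4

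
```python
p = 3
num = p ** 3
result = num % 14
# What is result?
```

Trace (tracking result):
p = 3  # -> p = 3
num = p ** 3  # -> num = 27
result = num % 14  # -> result = 13

Answer: 13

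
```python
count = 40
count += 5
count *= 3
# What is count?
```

Answer: 135

Derivation:
Trace (tracking count):
count = 40  # -> count = 40
count += 5  # -> count = 45
count *= 3  # -> count = 135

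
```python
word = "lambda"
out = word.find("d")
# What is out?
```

Trace (tracking out):
word = 'lambda'  # -> word = 'lambda'
out = word.find('d')  # -> out = 4

Answer: 4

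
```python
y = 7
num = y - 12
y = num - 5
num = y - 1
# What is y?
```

Answer: -10

Derivation:
Trace (tracking y):
y = 7  # -> y = 7
num = y - 12  # -> num = -5
y = num - 5  # -> y = -10
num = y - 1  # -> num = -11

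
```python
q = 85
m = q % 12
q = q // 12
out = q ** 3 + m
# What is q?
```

Answer: 7

Derivation:
Trace (tracking q):
q = 85  # -> q = 85
m = q % 12  # -> m = 1
q = q // 12  # -> q = 7
out = q ** 3 + m  # -> out = 344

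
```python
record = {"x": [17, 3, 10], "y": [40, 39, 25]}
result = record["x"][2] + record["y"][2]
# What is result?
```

Trace (tracking result):
record = {'x': [17, 3, 10], 'y': [40, 39, 25]}  # -> record = {'x': [17, 3, 10], 'y': [40, 39, 25]}
result = record['x'][2] + record['y'][2]  # -> result = 35

Answer: 35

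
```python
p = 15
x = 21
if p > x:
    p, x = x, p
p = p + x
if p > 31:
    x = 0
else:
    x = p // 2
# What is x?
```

Answer: 0

Derivation:
Trace (tracking x):
p = 15  # -> p = 15
x = 21  # -> x = 21
if p > x:  # condition is False
p = p + x  # -> p = 36
if p > 31:  # condition is True
    x = 0  # -> x = 0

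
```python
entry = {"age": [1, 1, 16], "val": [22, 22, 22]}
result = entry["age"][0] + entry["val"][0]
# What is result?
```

Trace (tracking result):
entry = {'age': [1, 1, 16], 'val': [22, 22, 22]}  # -> entry = {'age': [1, 1, 16], 'val': [22, 22, 22]}
result = entry['age'][0] + entry['val'][0]  # -> result = 23

Answer: 23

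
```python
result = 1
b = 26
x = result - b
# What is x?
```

Trace (tracking x):
result = 1  # -> result = 1
b = 26  # -> b = 26
x = result - b  # -> x = -25

Answer: -25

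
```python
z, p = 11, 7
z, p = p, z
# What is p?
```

Trace (tracking p):
z, p = (11, 7)  # -> z = 11, p = 7
z, p = (p, z)  # -> z = 7, p = 11

Answer: 11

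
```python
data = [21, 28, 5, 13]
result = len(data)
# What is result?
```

Trace (tracking result):
data = [21, 28, 5, 13]  # -> data = [21, 28, 5, 13]
result = len(data)  # -> result = 4

Answer: 4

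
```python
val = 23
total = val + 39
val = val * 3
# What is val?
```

Answer: 69

Derivation:
Trace (tracking val):
val = 23  # -> val = 23
total = val + 39  # -> total = 62
val = val * 3  # -> val = 69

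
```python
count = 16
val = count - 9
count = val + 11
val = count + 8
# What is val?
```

Answer: 26

Derivation:
Trace (tracking val):
count = 16  # -> count = 16
val = count - 9  # -> val = 7
count = val + 11  # -> count = 18
val = count + 8  # -> val = 26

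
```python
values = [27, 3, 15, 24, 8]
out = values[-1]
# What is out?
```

Answer: 8

Derivation:
Trace (tracking out):
values = [27, 3, 15, 24, 8]  # -> values = [27, 3, 15, 24, 8]
out = values[-1]  # -> out = 8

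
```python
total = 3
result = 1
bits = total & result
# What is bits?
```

Answer: 1

Derivation:
Trace (tracking bits):
total = 3  # -> total = 3
result = 1  # -> result = 1
bits = total & result  # -> bits = 1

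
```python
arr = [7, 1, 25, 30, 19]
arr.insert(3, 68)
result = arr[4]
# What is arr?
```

Trace (tracking arr):
arr = [7, 1, 25, 30, 19]  # -> arr = [7, 1, 25, 30, 19]
arr.insert(3, 68)  # -> arr = [7, 1, 25, 68, 30, 19]
result = arr[4]  # -> result = 30

Answer: [7, 1, 25, 68, 30, 19]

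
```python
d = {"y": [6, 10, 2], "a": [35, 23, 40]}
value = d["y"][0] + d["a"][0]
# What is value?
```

Answer: 41

Derivation:
Trace (tracking value):
d = {'y': [6, 10, 2], 'a': [35, 23, 40]}  # -> d = {'y': [6, 10, 2], 'a': [35, 23, 40]}
value = d['y'][0] + d['a'][0]  # -> value = 41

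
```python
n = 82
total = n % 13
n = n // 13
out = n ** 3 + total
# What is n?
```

Answer: 6

Derivation:
Trace (tracking n):
n = 82  # -> n = 82
total = n % 13  # -> total = 4
n = n // 13  # -> n = 6
out = n ** 3 + total  # -> out = 220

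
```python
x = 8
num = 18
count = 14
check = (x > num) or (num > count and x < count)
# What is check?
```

Trace (tracking check):
x = 8  # -> x = 8
num = 18  # -> num = 18
count = 14  # -> count = 14
check = x > num or (num > count and x < count)  # -> check = True

Answer: True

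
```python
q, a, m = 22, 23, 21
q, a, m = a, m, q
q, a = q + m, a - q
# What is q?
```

Trace (tracking q):
q, a, m = (22, 23, 21)  # -> q = 22, a = 23, m = 21
q, a, m = (a, m, q)  # -> q = 23, a = 21, m = 22
q, a = (q + m, a - q)  # -> q = 45, a = -2

Answer: 45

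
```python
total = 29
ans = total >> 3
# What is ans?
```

Answer: 3

Derivation:
Trace (tracking ans):
total = 29  # -> total = 29
ans = total >> 3  # -> ans = 3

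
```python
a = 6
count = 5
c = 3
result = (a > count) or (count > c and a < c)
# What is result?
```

Trace (tracking result):
a = 6  # -> a = 6
count = 5  # -> count = 5
c = 3  # -> c = 3
result = a > count or (count > c and a < c)  # -> result = True

Answer: True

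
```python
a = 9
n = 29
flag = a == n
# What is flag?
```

Answer: False

Derivation:
Trace (tracking flag):
a = 9  # -> a = 9
n = 29  # -> n = 29
flag = a == n  # -> flag = False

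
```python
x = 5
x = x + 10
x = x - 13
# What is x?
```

Trace (tracking x):
x = 5  # -> x = 5
x = x + 10  # -> x = 15
x = x - 13  # -> x = 2

Answer: 2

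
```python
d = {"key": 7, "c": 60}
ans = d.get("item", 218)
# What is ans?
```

Answer: 218

Derivation:
Trace (tracking ans):
d = {'key': 7, 'c': 60}  # -> d = {'key': 7, 'c': 60}
ans = d.get('item', 218)  # -> ans = 218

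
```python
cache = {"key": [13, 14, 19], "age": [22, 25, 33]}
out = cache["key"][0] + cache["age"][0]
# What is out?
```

Answer: 35

Derivation:
Trace (tracking out):
cache = {'key': [13, 14, 19], 'age': [22, 25, 33]}  # -> cache = {'key': [13, 14, 19], 'age': [22, 25, 33]}
out = cache['key'][0] + cache['age'][0]  # -> out = 35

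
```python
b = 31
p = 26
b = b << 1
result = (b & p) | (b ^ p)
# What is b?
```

Answer: 62

Derivation:
Trace (tracking b):
b = 31  # -> b = 31
p = 26  # -> p = 26
b = b << 1  # -> b = 62
result = b & p | b ^ p  # -> result = 62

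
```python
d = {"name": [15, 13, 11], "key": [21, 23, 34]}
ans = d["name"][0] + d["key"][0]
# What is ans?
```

Answer: 36

Derivation:
Trace (tracking ans):
d = {'name': [15, 13, 11], 'key': [21, 23, 34]}  # -> d = {'name': [15, 13, 11], 'key': [21, 23, 34]}
ans = d['name'][0] + d['key'][0]  # -> ans = 36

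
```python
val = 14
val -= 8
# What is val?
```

Answer: 6

Derivation:
Trace (tracking val):
val = 14  # -> val = 14
val -= 8  # -> val = 6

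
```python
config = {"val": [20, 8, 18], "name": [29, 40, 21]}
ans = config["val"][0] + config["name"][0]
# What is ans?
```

Answer: 49

Derivation:
Trace (tracking ans):
config = {'val': [20, 8, 18], 'name': [29, 40, 21]}  # -> config = {'val': [20, 8, 18], 'name': [29, 40, 21]}
ans = config['val'][0] + config['name'][0]  # -> ans = 49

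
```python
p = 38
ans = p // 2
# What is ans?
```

Answer: 19

Derivation:
Trace (tracking ans):
p = 38  # -> p = 38
ans = p // 2  # -> ans = 19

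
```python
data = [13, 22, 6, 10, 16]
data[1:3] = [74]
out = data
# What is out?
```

Trace (tracking out):
data = [13, 22, 6, 10, 16]  # -> data = [13, 22, 6, 10, 16]
data[1:3] = [74]  # -> data = [13, 74, 10, 16]
out = data  # -> out = [13, 74, 10, 16]

Answer: [13, 74, 10, 16]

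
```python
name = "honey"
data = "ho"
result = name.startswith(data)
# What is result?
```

Answer: True

Derivation:
Trace (tracking result):
name = 'honey'  # -> name = 'honey'
data = 'ho'  # -> data = 'ho'
result = name.startswith(data)  # -> result = True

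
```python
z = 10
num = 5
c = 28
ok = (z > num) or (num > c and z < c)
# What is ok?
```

Answer: True

Derivation:
Trace (tracking ok):
z = 10  # -> z = 10
num = 5  # -> num = 5
c = 28  # -> c = 28
ok = z > num or (num > c and z < c)  # -> ok = True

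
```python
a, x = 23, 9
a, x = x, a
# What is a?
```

Answer: 9

Derivation:
Trace (tracking a):
a, x = (23, 9)  # -> a = 23, x = 9
a, x = (x, a)  # -> a = 9, x = 23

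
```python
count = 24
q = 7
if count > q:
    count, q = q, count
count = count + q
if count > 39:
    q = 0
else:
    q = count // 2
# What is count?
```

Trace (tracking count):
count = 24  # -> count = 24
q = 7  # -> q = 7
if count > q:  # condition is True
    count, q = (q, count)  # -> count = 7, q = 24
count = count + q  # -> count = 31
if count > 39:  # condition is False
else:
    q = count // 2  # -> q = 15

Answer: 31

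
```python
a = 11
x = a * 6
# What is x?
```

Trace (tracking x):
a = 11  # -> a = 11
x = a * 6  # -> x = 66

Answer: 66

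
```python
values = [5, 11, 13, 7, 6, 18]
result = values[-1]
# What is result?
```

Trace (tracking result):
values = [5, 11, 13, 7, 6, 18]  # -> values = [5, 11, 13, 7, 6, 18]
result = values[-1]  # -> result = 18

Answer: 18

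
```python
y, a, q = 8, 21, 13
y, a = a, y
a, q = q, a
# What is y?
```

Answer: 21

Derivation:
Trace (tracking y):
y, a, q = (8, 21, 13)  # -> y = 8, a = 21, q = 13
y, a = (a, y)  # -> y = 21, a = 8
a, q = (q, a)  # -> a = 13, q = 8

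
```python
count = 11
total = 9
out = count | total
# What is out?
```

Trace (tracking out):
count = 11  # -> count = 11
total = 9  # -> total = 9
out = count | total  # -> out = 11

Answer: 11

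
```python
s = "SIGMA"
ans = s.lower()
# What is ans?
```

Trace (tracking ans):
s = 'SIGMA'  # -> s = 'SIGMA'
ans = s.lower()  # -> ans = 'sigma'

Answer: 'sigma'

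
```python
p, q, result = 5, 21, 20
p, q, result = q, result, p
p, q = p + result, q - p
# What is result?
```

Trace (tracking result):
p, q, result = (5, 21, 20)  # -> p = 5, q = 21, result = 20
p, q, result = (q, result, p)  # -> p = 21, q = 20, result = 5
p, q = (p + result, q - p)  # -> p = 26, q = -1

Answer: 5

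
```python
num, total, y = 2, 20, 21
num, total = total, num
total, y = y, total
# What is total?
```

Answer: 21

Derivation:
Trace (tracking total):
num, total, y = (2, 20, 21)  # -> num = 2, total = 20, y = 21
num, total = (total, num)  # -> num = 20, total = 2
total, y = (y, total)  # -> total = 21, y = 2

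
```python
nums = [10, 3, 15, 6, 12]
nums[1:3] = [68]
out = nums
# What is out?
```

Trace (tracking out):
nums = [10, 3, 15, 6, 12]  # -> nums = [10, 3, 15, 6, 12]
nums[1:3] = [68]  # -> nums = [10, 68, 6, 12]
out = nums  # -> out = [10, 68, 6, 12]

Answer: [10, 68, 6, 12]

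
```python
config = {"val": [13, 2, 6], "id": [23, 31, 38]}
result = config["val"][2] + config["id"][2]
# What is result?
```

Trace (tracking result):
config = {'val': [13, 2, 6], 'id': [23, 31, 38]}  # -> config = {'val': [13, 2, 6], 'id': [23, 31, 38]}
result = config['val'][2] + config['id'][2]  # -> result = 44

Answer: 44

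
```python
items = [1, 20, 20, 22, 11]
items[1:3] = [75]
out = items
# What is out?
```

Trace (tracking out):
items = [1, 20, 20, 22, 11]  # -> items = [1, 20, 20, 22, 11]
items[1:3] = [75]  # -> items = [1, 75, 22, 11]
out = items  # -> out = [1, 75, 22, 11]

Answer: [1, 75, 22, 11]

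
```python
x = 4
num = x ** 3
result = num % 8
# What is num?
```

Answer: 64

Derivation:
Trace (tracking num):
x = 4  # -> x = 4
num = x ** 3  # -> num = 64
result = num % 8  # -> result = 0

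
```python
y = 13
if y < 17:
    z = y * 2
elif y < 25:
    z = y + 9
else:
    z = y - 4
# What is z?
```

Answer: 26

Derivation:
Trace (tracking z):
y = 13  # -> y = 13
if y < 17:  # condition is True
    z = y * 2  # -> z = 26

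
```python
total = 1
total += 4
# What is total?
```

Trace (tracking total):
total = 1  # -> total = 1
total += 4  # -> total = 5

Answer: 5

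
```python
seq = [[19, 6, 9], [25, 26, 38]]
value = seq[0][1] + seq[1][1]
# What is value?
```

Answer: 32

Derivation:
Trace (tracking value):
seq = [[19, 6, 9], [25, 26, 38]]  # -> seq = [[19, 6, 9], [25, 26, 38]]
value = seq[0][1] + seq[1][1]  # -> value = 32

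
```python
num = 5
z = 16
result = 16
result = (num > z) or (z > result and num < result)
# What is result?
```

Trace (tracking result):
num = 5  # -> num = 5
z = 16  # -> z = 16
result = 16  # -> result = 16
result = num > z or (z > result and num < result)  # -> result = False

Answer: False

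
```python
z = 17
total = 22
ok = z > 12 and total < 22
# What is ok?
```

Answer: False

Derivation:
Trace (tracking ok):
z = 17  # -> z = 17
total = 22  # -> total = 22
ok = z > 12 and total < 22  # -> ok = False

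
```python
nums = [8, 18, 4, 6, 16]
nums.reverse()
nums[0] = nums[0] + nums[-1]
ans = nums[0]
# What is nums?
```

Answer: [24, 6, 4, 18, 8]

Derivation:
Trace (tracking nums):
nums = [8, 18, 4, 6, 16]  # -> nums = [8, 18, 4, 6, 16]
nums.reverse()  # -> nums = [16, 6, 4, 18, 8]
nums[0] = nums[0] + nums[-1]  # -> nums = [24, 6, 4, 18, 8]
ans = nums[0]  # -> ans = 24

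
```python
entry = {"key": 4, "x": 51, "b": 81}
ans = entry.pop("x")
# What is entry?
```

Answer: {'key': 4, 'b': 81}

Derivation:
Trace (tracking entry):
entry = {'key': 4, 'x': 51, 'b': 81}  # -> entry = {'key': 4, 'x': 51, 'b': 81}
ans = entry.pop('x')  # -> ans = 51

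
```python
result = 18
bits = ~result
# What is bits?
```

Trace (tracking bits):
result = 18  # -> result = 18
bits = ~result  # -> bits = -19

Answer: -19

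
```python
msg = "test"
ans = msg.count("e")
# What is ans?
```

Trace (tracking ans):
msg = 'test'  # -> msg = 'test'
ans = msg.count('e')  # -> ans = 1

Answer: 1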